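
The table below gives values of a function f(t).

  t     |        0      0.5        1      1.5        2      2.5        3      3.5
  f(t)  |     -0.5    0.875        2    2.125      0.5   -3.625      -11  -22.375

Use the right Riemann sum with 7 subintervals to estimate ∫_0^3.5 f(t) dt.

Δt = 0.5.
Sum = 0.5·[0.875 + 2 + 2.125 + 0.5 + (-3.625) + (-11) + (-22.375)] = -15.75.

-15.75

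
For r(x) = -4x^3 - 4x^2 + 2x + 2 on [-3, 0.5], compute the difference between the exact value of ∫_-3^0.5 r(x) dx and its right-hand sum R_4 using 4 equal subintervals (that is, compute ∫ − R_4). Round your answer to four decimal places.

24.1810

Exact integral: ∫_-3^0.5 r(x) dx ≈ 43.020833.
R_4 = 18.83984375.
Error ≈ 43.020833 − 18.83984375 ≈ 24.1810.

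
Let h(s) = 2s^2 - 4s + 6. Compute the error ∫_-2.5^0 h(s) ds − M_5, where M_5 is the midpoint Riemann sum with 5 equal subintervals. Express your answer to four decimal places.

0.1042

Exact integral: ∫_-2.5^0 h(s) ds ≈ 37.916667.
M_5 = 37.8125.
Error ≈ 37.916667 − 37.8125 ≈ 0.1042.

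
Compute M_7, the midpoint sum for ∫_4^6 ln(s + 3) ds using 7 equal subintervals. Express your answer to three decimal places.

Δs = (6 − 4)/7 = 2/7.
Midpoints: 29/7, 31/7, 33/7, 5, 37/7, 39/7, 41/7.
f(29/7) ≈ 1.966, f(31/7) ≈ 2.005, f(33/7) ≈ 2.043, f(5) ≈ 2.079, f(37/7) ≈ 2.115, f(39/7) ≈ 2.148, f(41/7) ≈ 2.181.
Sum = Δs · [f(29/7) + f(31/7) + f(33/7) + ...].
Sum ≈ 4.154.

4.154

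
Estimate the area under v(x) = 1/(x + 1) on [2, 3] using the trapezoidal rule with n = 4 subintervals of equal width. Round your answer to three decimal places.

Δx = (3 − 2)/4 = 0.25.
v(2) = 1/3, v(2.25) = 4/13, v(2.5) = 2/7, v(2.75) = 4/15, v(3) = 0.25.
T_4 = (Δx/2)·[v(x_0) + 2v(x_1) + 2v(x_2) + 2v(x_3) + v(x_4)].
Sum ≈ 0.288.

0.288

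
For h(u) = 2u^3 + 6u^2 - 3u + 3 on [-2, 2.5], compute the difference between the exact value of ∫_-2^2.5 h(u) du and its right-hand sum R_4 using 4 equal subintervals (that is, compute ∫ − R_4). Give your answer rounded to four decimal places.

-33.6973

Exact integral: ∫_-2^2.5 h(u) du = 68.90625.
R_4 ≈ 102.603516.
Error ≈ 68.90625 − 102.603516 ≈ -33.6973.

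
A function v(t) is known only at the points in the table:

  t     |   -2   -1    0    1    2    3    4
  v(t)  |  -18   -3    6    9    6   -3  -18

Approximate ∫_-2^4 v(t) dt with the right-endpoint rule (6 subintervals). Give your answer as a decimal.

-3

Δt = 1.
Sum = 1·[(-3) + 6 + 9 + 6 + (-3) + (-18)] = -3.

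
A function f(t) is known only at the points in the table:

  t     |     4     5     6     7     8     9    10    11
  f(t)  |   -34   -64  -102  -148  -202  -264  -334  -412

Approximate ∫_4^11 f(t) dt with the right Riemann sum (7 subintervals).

Δt = 1.
Sum = 1·[(-64) + (-102) + (-148) + (-202) + (-264) + (-334) + (-412)] = -1526.

-1526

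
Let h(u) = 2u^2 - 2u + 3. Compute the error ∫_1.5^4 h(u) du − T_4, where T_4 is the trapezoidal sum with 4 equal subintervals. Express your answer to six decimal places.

-0.325521

Exact integral: ∫_1.5^4 h(u) du ≈ 34.16666667.
T_4 = 34.4921875.
Error ≈ 34.16666667 − 34.4921875 ≈ -0.325521.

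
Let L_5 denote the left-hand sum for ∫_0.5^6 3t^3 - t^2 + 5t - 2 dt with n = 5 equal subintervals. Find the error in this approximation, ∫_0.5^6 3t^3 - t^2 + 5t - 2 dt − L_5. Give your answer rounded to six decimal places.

Exact integral: ∫_0.5^6 f(t) dt ≈ 978.36979167.
L_5 = 658.0475.
Error ≈ 978.36979167 − 658.0475 ≈ 320.322292.

320.322292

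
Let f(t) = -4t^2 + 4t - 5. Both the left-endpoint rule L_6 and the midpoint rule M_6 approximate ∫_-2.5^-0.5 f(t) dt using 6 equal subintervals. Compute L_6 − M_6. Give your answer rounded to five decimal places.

-5.55556

L_6 ≈ -48.1481481.
M_6 ≈ -42.5925926.
L_6 − M_6 ≈ -5.55556.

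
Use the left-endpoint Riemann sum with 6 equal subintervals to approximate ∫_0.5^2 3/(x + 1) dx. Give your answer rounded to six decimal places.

2.209632

Δx = (2 − 0.5)/6 = 0.25.
Left endpoints: 0.5, 0.75, 1, 1.25, 1.5, 1.75.
f(0.5) = 2, f(0.75) = 12/7, f(1) = 1.5, f(1.25) = 4/3, f(1.5) = 1.2, f(1.75) = 12/11.
Sum = Δx · [f(0.5) + f(0.75) + f(1) + ...].
Sum ≈ 2.209632.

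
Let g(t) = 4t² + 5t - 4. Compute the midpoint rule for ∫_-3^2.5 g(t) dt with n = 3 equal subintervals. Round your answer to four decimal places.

21.7963

Δt = (2.5 − (-3))/3 = 11/6.
Midpoints: -25/12, -0.25, 19/12.
g(-25/12) = 53/18, g(-0.25) = -5, g(19/12) = 251/18.
Sum = Δt · [g(-25/12) + g(-0.25) + g(19/12)].
Sum ≈ 21.7963.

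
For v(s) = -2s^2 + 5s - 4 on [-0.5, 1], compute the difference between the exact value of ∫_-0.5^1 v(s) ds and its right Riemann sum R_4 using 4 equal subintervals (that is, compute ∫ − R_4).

Exact integral: ∫_-0.5^1 v(s) ds = -4.875.
R_4 = -3.8203125.
Error = -4.875 − (-3.8203125) = -1.0546875.

-1.0546875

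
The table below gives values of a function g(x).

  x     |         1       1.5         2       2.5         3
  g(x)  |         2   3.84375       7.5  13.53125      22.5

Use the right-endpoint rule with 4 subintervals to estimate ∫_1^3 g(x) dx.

Δx = 0.5.
Sum = 0.5·[3.84375 + 7.5 + 13.53125 + 22.5] = 23.6875.

23.6875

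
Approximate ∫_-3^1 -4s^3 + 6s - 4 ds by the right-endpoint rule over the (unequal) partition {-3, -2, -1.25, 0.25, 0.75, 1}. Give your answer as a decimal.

Subinterval widths: 1, 0.75, 1.5, 0.5, 0.25.
Right endpoints: -2, -1.25, 0.25, 0.75, 1.
f(-2) = 16, f(-1.25) = -3.6875, f(0.25) = -2.5625, f(0.75) = -1.1875, f(1) = -2.
Sum = Σ Δs_i · f(s_i).
Sum = 8.296875.

8.296875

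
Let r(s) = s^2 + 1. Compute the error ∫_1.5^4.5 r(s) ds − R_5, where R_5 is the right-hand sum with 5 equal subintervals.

-5.58

Exact integral: ∫_1.5^4.5 r(s) ds = 32.25.
R_5 = 37.83.
Error = 32.25 − 37.83 = -5.58.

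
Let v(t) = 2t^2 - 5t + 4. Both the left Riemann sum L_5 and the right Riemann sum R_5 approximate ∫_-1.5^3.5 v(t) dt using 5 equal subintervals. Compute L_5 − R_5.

L_5 = 30.
R_5 = 25.
L_5 − R_5 = 5.

5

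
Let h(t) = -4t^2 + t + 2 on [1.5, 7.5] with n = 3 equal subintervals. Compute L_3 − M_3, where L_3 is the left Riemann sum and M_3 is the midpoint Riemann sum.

L_3 = -325.
M_3 = -511.
L_3 − M_3 = 186.

186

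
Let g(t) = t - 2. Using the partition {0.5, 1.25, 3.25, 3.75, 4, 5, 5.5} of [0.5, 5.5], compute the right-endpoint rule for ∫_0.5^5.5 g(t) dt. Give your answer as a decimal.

8.0625

Subinterval widths: 0.75, 2, 0.5, 0.25, 1, 0.5.
Right endpoints: 1.25, 3.25, 3.75, 4, 5, 5.5.
g(1.25) = -0.75, g(3.25) = 1.25, g(3.75) = 1.75, g(4) = 2, g(5) = 3, g(5.5) = 3.5.
Sum = Σ Δt_i · g(t_i).
Sum = 8.0625.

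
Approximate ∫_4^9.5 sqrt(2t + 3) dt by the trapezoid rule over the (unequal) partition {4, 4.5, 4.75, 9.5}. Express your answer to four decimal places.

22.1068

Subinterval widths: 0.5, 0.25, 4.75.
f(4) ≈ 3.3166, f(4.5) ≈ 3.4641, f(4.75) ≈ 3.5355, f(9.5) ≈ 4.6904.
On each subinterval the trapezoid contributes (Δt_i/2)·[f(t_{i-1}) + f(t_i)].
Sum ≈ 22.1068.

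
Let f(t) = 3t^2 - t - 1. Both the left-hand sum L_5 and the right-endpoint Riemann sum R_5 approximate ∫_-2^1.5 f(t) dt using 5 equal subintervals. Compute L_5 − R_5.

6.125

L_5 = 12.67.
R_5 = 6.545.
L_5 − R_5 = 6.125.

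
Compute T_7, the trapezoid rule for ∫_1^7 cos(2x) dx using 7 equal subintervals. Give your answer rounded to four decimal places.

0.0302

Δx = (7 − 1)/7 = 6/7.
f(1) ≈ -0.4161, f(13/7) ≈ -0.8404, f(19/7) ≈ 0.6565, f(25/7) ≈ 0.6527, f(31/7) ≈ -0.8432, f(37/7) ≈ -0.4115, f(43/7) ≈ 0.9609, f(7) ≈ 0.1367.
T_7 = (Δx/2)·[f(x_0) + 2f(x_1) + ... + 2f(x_{6}) + f(x_7)].
Sum ≈ 0.0302.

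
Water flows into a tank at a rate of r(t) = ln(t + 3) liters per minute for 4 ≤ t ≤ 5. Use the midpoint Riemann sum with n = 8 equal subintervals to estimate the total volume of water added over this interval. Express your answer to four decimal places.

Δt = (5 − 4)/8 = 0.125.
Midpoints: 4.0625, 4.1875, 4.3125, 4.4375, 4.5625, 4.6875, 4.8125, 4.9375.
r(4.0625) ≈ 1.9548, r(4.1875) ≈ 1.9723, r(4.3125) ≈ 1.9896, r(4.4375) ≈ 2.0065, r(4.5625) ≈ 2.0232, r(4.6875) ≈ 2.0396, r(4.8125) ≈ 2.0557, r(4.9375) ≈ 2.0716.
Sum = Δt · [r(4.0625) + r(4.1875) + r(4.3125) + ...].
Sum ≈ 2.0142.

2.0142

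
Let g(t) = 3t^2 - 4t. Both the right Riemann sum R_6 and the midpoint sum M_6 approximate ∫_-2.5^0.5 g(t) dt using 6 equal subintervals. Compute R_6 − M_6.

R_6 = 20.625.
M_6 = 27.5625.
R_6 − M_6 = -6.9375.

-6.9375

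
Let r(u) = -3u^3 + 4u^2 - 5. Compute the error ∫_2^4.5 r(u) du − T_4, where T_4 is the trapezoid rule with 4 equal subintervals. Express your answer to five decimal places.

4.10970

Exact integral: ∫_2^4.5 r(u) du ≈ -197.2135417.
T_4 ≈ -201.3232422.
Error ≈ -197.2135417 − (-201.3232422) ≈ 4.10970.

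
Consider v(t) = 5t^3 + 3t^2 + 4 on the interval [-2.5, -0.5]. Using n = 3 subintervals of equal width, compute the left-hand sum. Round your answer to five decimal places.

-47.97222

Δt = (-0.5 − (-2.5))/3 = 2/3.
Left endpoints: -2.5, -11/6, -7/6.
v(-2.5) = -55.375, v(-11/6) = -3613/216, v(-7/6) = 31/216.
Sum = Δt · [v(-2.5) + v(-11/6) + v(-7/6)].
Sum ≈ -47.97222.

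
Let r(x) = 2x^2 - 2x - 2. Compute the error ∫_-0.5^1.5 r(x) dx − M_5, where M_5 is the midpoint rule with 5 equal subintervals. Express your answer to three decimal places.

0.053

Exact integral: ∫_-0.5^1.5 r(x) dx ≈ -3.66667.
M_5 = -3.72.
Error ≈ -3.66667 − (-3.72) ≈ 0.053.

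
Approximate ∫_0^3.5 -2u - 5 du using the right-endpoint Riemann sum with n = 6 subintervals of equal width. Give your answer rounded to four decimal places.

-31.7917

Δu = (3.5 − 0)/6 = 7/12.
Right endpoints: 7/12, 7/6, 1.75, 7/3, 35/12, 3.5.
f(7/12) = -37/6, f(7/6) = -22/3, f(1.75) = -8.5, f(7/3) = -29/3, f(35/12) = -65/6, f(3.5) = -12.
Sum = Δu · [f(7/12) + f(7/6) + f(1.75) + ...].
Sum ≈ -31.7917.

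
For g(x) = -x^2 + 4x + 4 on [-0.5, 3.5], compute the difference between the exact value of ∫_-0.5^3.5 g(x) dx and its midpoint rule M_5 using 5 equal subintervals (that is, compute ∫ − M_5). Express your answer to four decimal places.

-0.2133

Exact integral: ∫_-0.5^3.5 g(x) dx ≈ 25.666667.
M_5 = 25.88.
Error ≈ 25.666667 − 25.88 ≈ -0.2133.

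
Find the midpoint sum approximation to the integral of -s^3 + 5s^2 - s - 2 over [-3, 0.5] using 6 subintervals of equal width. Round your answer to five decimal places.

61.94929

Δs = (0.5 − (-3))/6 = 7/12.
Midpoints: -65/24, -2.125, -37/24, -23/24, -0.375, 5/24.
f(-65/24) = 791417/13824, f(-2.125) = 16537/512, f(-37/24) = 208597/13824, f(-23/24) = 61247/13824, f(-0.375) = -445/512, f(5/24) = -27653/13824.
Sum = Δs · [f(-65/24) + f(-2.125) + f(-37/24) + ...].
Sum ≈ 61.94929.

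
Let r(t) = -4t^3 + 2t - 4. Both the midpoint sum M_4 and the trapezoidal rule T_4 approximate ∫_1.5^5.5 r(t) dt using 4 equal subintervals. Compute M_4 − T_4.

42

M_4 = -884.
T_4 = -926.
M_4 − T_4 = 42.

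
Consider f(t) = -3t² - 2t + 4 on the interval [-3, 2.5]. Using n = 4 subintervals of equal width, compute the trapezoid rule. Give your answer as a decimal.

-23.07421875

Δt = (2.5 − (-3))/4 = 1.375.
f(-3) = -17, f(-1.625) = -0.671875, f(-0.25) = 4.3125, f(1.125) = -2.046875, f(2.5) = -19.75.
T_4 = (Δt/2)·[f(t_0) + 2f(t_1) + 2f(t_2) + 2f(t_3) + f(t_4)].
Sum = -23.07421875.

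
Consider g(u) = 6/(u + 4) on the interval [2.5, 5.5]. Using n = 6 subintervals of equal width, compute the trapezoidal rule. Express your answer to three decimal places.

Δu = (5.5 − 2.5)/6 = 0.5.
g(2.5) = 12/13, g(3) = 6/7, g(3.5) = 0.8, g(4) = 0.75, g(4.5) = 12/17, g(5) = 2/3, g(5.5) = 12/19.
T_6 = (Δu/2)·[g(u_0) + 2g(u_1) + ... + 2g(u_{5}) + g(u_6)].
Sum ≈ 2.279.

2.279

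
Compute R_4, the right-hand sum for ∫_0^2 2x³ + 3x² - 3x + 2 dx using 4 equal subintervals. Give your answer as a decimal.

20.25

Δx = (2 − 0)/4 = 0.5.
Right endpoints: 0.5, 1, 1.5, 2.
f(0.5) = 1.5, f(1) = 4, f(1.5) = 11, f(2) = 24.
Sum = Δx · [f(0.5) + f(1) + f(1.5) + f(2)].
Sum = 20.25.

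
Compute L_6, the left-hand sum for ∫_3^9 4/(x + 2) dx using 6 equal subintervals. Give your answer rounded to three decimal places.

3.383

Δx = (9 − 3)/6 = 1.
Left endpoints: 3, 4, 5, 6, 7, 8.
f(3) = 0.8, f(4) = 2/3, f(5) = 4/7, f(6) = 0.5, f(7) = 4/9, f(8) = 0.4.
Sum = Δx · [f(3) + f(4) + f(5) + ...].
Sum ≈ 3.383.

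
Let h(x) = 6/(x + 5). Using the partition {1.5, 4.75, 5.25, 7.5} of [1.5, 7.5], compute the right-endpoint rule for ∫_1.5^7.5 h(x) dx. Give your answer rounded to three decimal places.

Subinterval widths: 3.25, 0.5, 2.25.
Right endpoints: 4.75, 5.25, 7.5.
h(4.75) = 8/13, h(5.25) = 24/41, h(7.5) = 0.48.
Sum = Σ Δx_i · h(x_i).
Sum ≈ 3.373.

3.373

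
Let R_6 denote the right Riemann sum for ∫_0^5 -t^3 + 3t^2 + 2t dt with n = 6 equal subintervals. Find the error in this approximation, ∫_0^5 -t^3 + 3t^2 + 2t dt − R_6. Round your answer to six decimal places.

19.270833

Exact integral: ∫_0^5 f(t) dt = -6.25.
R_6 ≈ -25.52083333.
Error ≈ -6.25 − (-25.52083333) ≈ 19.270833.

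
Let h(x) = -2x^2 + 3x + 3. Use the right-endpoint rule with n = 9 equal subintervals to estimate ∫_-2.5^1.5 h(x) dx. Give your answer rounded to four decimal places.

-2.4856

Δx = (1.5 − (-2.5))/9 = 4/9.
Right endpoints: -37/18, -29/18, -7/6, -13/18, -5/18, 1/6, 11/18, 19/18, 1.5.
h(-37/18) = -941/81, h(-29/18) = -569/81, h(-7/6) = -29/9, h(-13/18) = -17/81, h(-5/18) = 163/81, h(1/6) = 31/9, h(11/18) = 331/81, h(19/18) = 319/81, h(1.5) = 3.
Sum = Δx · [h(-37/18) + h(-29/18) + h(-7/6) + ...].
Sum ≈ -2.4856.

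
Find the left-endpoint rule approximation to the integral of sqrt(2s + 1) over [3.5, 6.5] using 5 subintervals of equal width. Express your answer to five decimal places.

9.64204

Δs = (6.5 − 3.5)/5 = 0.6.
Left endpoints: 3.5, 4.1, 4.7, 5.3, 5.9.
f(3.5) ≈ 2.82843, f(4.1) ≈ 3.03315, f(4.7) ≈ 3.22490, f(5.3) ≈ 3.40588, f(5.9) ≈ 3.57771.
Sum = Δs · [f(3.5) + f(4.1) + f(4.7) + f(5.3) + f(5.9)].
Sum ≈ 9.64204.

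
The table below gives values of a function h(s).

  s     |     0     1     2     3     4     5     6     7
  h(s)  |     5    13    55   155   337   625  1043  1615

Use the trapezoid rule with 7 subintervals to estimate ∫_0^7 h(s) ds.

3038

Δs = 1.
T_7 = (1/2)·[5 + 2·13 + 2·55 + 2·155 + 2·337 + 2·625 + 2·1043 + 1615] = 3038.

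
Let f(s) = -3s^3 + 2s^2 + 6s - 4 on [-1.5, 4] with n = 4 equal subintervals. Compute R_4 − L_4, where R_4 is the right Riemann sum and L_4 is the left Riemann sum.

-194.734375

R_4 ≈ -237.434570.
L_4 ≈ -42.700195.
R_4 − L_4 = -194.734375.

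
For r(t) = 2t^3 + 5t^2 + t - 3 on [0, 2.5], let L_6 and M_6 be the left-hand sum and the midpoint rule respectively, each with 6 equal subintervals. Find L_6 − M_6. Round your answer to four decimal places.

L_6 ≈ 28.560475.
M_6 ≈ 40.745804.
L_6 − M_6 ≈ -12.1853.

-12.1853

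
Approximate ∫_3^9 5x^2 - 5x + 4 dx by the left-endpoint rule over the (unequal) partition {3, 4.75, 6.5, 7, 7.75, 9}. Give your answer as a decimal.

806.1875

Subinterval widths: 1.75, 1.75, 0.5, 0.75, 1.25.
Left endpoints: 3, 4.75, 6.5, 7, 7.75.
f(3) = 34, f(4.75) = 93.0625, f(6.5) = 182.75, f(7) = 214, f(7.75) = 265.5625.
Sum = Σ Δx_i · f(x_i).
Sum = 806.1875.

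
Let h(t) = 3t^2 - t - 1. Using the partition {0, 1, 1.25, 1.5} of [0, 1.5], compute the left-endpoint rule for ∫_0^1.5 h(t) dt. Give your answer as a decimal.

Subinterval widths: 1, 0.25, 0.25.
Left endpoints: 0, 1, 1.25.
h(0) = -1, h(1) = 1, h(1.25) = 2.4375.
Sum = Σ Δt_i · h(t_i).
Sum = -0.140625.

-0.140625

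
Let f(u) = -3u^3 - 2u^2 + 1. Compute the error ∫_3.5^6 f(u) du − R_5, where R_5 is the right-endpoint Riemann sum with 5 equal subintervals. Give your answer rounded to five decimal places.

Exact integral: ∫_3.5^6 f(u) du ≈ -972.3697917.
R_5 = -1118.75.
Error ≈ -972.3697917 − (-1118.75) ≈ 146.38021.

146.38021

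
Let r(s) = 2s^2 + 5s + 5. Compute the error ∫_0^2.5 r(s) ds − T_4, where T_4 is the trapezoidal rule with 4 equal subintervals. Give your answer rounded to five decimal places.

Exact integral: ∫_0^2.5 r(s) ds ≈ 38.5416667.
T_4 = 38.8671875.
Error ≈ 38.5416667 − 38.8671875 ≈ -0.32552.

-0.32552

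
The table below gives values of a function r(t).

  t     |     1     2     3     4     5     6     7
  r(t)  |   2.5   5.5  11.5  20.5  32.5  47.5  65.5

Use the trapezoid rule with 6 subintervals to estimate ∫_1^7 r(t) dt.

151.5

Δt = 1.
T_6 = (1/2)·[2.5 + 2·5.5 + 2·11.5 + 2·20.5 + 2·32.5 + 2·47.5 + 65.5] = 151.5.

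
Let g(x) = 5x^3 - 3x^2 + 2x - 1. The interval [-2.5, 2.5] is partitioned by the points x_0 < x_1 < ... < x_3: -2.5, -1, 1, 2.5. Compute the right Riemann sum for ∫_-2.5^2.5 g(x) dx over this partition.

Subinterval widths: 1.5, 2, 1.5.
Right endpoints: -1, 1, 2.5.
g(-1) = -11, g(1) = 3, g(2.5) = 63.375.
Sum = Σ Δx_i · g(x_i).
Sum = 84.5625.

84.5625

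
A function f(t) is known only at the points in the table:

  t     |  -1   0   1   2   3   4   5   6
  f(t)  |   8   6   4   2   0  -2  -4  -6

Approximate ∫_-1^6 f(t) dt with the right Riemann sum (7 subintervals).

0

Δt = 1.
Sum = 1·[6 + 4 + 2 + 0 + (-2) + (-4) + (-6)] = 0.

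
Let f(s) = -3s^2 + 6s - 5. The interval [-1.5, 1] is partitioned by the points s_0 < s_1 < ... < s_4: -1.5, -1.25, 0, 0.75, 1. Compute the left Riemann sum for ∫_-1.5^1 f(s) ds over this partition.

Subinterval widths: 0.25, 1.25, 0.75, 0.25.
Left endpoints: -1.5, -1.25, 0, 0.75.
f(-1.5) = -20.75, f(-1.25) = -17.1875, f(0) = -5, f(0.75) = -2.1875.
Sum = Σ Δs_i · f(s_i).
Sum = -30.96875.

-30.96875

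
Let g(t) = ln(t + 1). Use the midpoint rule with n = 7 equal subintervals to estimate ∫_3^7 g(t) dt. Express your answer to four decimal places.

7.0921

Δt = (7 − 3)/7 = 4/7.
Midpoints: 23/7, 27/7, 31/7, 5, 39/7, 43/7, 47/7.
g(23/7) ≈ 1.4553, g(27/7) ≈ 1.5805, g(31/7) ≈ 1.6917, g(5) ≈ 1.7918, g(39/7) ≈ 1.8827, g(43/7) ≈ 1.9661, g(47/7) ≈ 2.0431.
Sum = Δt · [g(23/7) + g(27/7) + g(31/7) + ...].
Sum ≈ 7.0921.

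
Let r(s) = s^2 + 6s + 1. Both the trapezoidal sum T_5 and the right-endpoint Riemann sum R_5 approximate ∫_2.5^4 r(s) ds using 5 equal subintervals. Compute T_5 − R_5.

T_5 = 46.8975.
R_5 = 49.71.
T_5 − R_5 = -2.8125.

-2.8125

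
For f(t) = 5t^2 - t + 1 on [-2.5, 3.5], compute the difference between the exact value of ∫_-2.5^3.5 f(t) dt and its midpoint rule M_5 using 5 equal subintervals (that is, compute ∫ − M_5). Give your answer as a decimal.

3.6

Exact integral: ∫_-2.5^3.5 f(t) dt = 100.5.
M_5 = 96.9.
Error = 100.5 − 96.9 = 3.6.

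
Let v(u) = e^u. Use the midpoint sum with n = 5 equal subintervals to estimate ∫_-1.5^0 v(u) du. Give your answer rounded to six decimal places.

0.773964

Δu = (0 − (-1.5))/5 = 0.3.
Midpoints: -1.35, -1.05, -0.75, -0.45, -0.15.
v(-1.35) ≈ 0.259240, v(-1.05) ≈ 0.349938, v(-0.75) ≈ 0.472367, v(-0.45) ≈ 0.637628, v(-0.15) ≈ 0.860708.
Sum = Δu · [v(-1.35) + v(-1.05) + v(-0.75) + v(-0.45) + v(-0.15)].
Sum ≈ 0.773964.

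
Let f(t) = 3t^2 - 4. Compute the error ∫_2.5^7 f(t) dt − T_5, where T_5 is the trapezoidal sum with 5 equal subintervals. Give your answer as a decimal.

-1.8225

Exact integral: ∫_2.5^7 f(t) dt = 309.375.
T_5 = 311.1975.
Error = 309.375 − 311.1975 = -1.8225.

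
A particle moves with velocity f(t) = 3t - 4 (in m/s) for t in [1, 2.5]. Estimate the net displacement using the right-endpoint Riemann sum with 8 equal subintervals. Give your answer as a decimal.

2.296875

Δt = (2.5 − 1)/8 = 0.1875.
Right endpoints: 1.1875, 1.375, 1.5625, 1.75, 1.9375, 2.125, 2.3125, 2.5.
f(1.1875) = -0.4375, f(1.375) = 0.125, f(1.5625) = 0.6875, f(1.75) = 1.25, f(1.9375) = 1.8125, f(2.125) = 2.375, f(2.3125) = 2.9375, f(2.5) = 3.5.
Sum = Δt · [f(1.1875) + f(1.375) + f(1.5625) + ...].
Sum = 2.296875.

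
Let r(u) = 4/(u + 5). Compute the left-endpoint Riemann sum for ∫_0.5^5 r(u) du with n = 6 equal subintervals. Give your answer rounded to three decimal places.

Δu = (5 − 0.5)/6 = 0.75.
Left endpoints: 0.5, 1.25, 2, 2.75, 3.5, 4.25.
r(0.5) = 8/11, r(1.25) = 0.64, r(2) = 4/7, r(2.75) = 16/31, r(3.5) = 8/17, r(4.25) = 16/37.
Sum = Δu · [r(0.5) + r(1.25) + r(2) + ...].
Sum ≈ 2.518.

2.518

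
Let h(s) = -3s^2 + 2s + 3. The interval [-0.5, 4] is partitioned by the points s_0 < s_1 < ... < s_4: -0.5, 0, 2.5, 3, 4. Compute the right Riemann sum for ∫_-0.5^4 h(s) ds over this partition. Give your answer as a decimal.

Subinterval widths: 0.5, 2.5, 0.5, 1.
Right endpoints: 0, 2.5, 3, 4.
h(0) = 3, h(2.5) = -10.75, h(3) = -18, h(4) = -37.
Sum = Σ Δs_i · h(s_i).
Sum = -71.375.

-71.375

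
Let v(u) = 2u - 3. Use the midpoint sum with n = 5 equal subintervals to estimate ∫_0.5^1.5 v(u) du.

Δu = (1.5 − 0.5)/5 = 0.2.
Midpoints: 0.6, 0.8, 1, 1.2, 1.4.
v(0.6) = -1.8, v(0.8) = -1.4, v(1) = -1, v(1.2) = -0.6, v(1.4) = -0.2.
Sum = Δu · [v(0.6) + v(0.8) + v(1) + v(1.2) + v(1.4)].
Sum = -1.

-1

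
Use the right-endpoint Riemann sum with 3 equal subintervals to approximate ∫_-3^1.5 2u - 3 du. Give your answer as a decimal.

Δu = (1.5 − (-3))/3 = 1.5.
Right endpoints: -1.5, 0, 1.5.
f(-1.5) = -6, f(0) = -3, f(1.5) = 0.
Sum = Δu · [f(-1.5) + f(0) + f(1.5)].
Sum = -13.5.

-13.5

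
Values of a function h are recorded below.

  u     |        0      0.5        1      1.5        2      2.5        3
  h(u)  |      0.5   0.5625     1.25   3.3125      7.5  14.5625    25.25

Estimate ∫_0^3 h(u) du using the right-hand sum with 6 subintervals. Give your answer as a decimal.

26.21875

Δu = 0.5.
Sum = 0.5·[0.5625 + 1.25 + 3.3125 + 7.5 + 14.5625 + 25.25] = 26.21875.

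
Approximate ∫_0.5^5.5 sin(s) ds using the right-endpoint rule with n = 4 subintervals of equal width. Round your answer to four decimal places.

-0.5943

Δs = (5.5 − 0.5)/4 = 1.25.
Right endpoints: 1.75, 3, 4.25, 5.5.
f(1.75) ≈ 0.9840, f(3) ≈ 0.1411, f(4.25) ≈ -0.8950, f(5.5) ≈ -0.7055.
Sum = Δs · [f(1.75) + f(3) + f(4.25) + f(5.5)].
Sum ≈ -0.5943.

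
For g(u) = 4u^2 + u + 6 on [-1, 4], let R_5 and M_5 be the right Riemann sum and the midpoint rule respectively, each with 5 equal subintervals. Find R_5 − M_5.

R_5 = 160.
M_5 = 122.5.
R_5 − M_5 = 37.5.

37.5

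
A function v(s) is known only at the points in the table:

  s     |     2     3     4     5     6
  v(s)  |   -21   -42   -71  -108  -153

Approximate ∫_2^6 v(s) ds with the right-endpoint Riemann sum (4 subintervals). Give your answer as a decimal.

-374

Δs = 1.
Sum = 1·[(-42) + (-71) + (-108) + (-153)] = -374.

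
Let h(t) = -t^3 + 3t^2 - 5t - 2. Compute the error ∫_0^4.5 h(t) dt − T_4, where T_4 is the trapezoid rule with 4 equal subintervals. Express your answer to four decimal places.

Exact integral: ∫_0^4.5 h(t) dt = -71.015625.
T_4 ≈ -74.575195.
Error ≈ -71.015625 − (-74.575195) ≈ 3.5596.

3.5596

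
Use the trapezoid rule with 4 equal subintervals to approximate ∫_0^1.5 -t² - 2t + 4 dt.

2.58984375

Δt = (1.5 − 0)/4 = 0.375.
f(0) = 4, f(0.375) = 3.109375, f(0.75) = 1.9375, f(1.125) = 0.484375, f(1.5) = -1.25.
T_4 = (Δt/2)·[f(t_0) + 2f(t_1) + 2f(t_2) + 2f(t_3) + f(t_4)].
Sum = 2.58984375.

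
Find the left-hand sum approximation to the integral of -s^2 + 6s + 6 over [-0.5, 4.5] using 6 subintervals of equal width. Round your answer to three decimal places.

Δs = (4.5 − (-0.5))/6 = 5/6.
Left endpoints: -0.5, 1/3, 7/6, 2, 17/6, 11/3.
f(-0.5) = 2.75, f(1/3) = 71/9, f(7/6) = 419/36, f(2) = 14, f(17/6) = 539/36, f(11/3) = 131/9.
Sum = Δs · [f(-0.5) + f(1/3) + f(7/6) + ...].
Sum ≈ 54.838.

54.838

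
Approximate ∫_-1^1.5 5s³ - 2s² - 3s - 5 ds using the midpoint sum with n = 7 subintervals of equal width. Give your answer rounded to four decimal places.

-12.2600

Δs = (1.5 − (-1))/7 = 5/14.
Midpoints: -23/28, -13/28, -3/28, 0.25, 17/28, 27/28, 37/28.
f(-23/28) = -146123/21952, f(-13/28) = -99633/21952, f(-3/28) = -103343/21952, f(0.25) = -5.796875, f(17/28) = -141363/21952, f(27/28) = -115673/21952, f(37/28) = -20183/21952.
Sum = Δs · [f(-23/28) + f(-13/28) + f(-3/28) + ...].
Sum ≈ -12.2600.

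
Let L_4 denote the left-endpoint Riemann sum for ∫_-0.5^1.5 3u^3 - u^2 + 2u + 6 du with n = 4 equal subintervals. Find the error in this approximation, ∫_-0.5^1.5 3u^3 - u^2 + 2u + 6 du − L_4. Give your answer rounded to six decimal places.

2.833333

Exact integral: ∫_-0.5^1.5 f(u) du ≈ 16.58333333.
L_4 = 13.75.
Error ≈ 16.58333333 − 13.75 ≈ 2.833333.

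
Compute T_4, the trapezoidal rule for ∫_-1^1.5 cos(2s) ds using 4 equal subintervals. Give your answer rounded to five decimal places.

0.45497

Δs = (1.5 − (-1))/4 = 0.625.
f(-1) ≈ -0.41615, f(-0.375) ≈ 0.73169, f(0.25) ≈ 0.87758, f(0.875) ≈ -0.17825, f(1.5) ≈ -0.98999.
T_4 = (Δs/2)·[f(s_0) + 2f(s_1) + 2f(s_2) + 2f(s_3) + f(s_4)].
Sum ≈ 0.45497.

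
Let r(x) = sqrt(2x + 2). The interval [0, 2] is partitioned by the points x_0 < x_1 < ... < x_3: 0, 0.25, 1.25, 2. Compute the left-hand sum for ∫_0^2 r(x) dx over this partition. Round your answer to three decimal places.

Subinterval widths: 0.25, 1, 0.75.
Left endpoints: 0, 0.25, 1.25.
r(0) ≈ 1.414, r(0.25) ≈ 1.581, r(1.25) ≈ 2.121.
Sum = Σ Δx_i · r(x_i).
Sum ≈ 3.526.

3.526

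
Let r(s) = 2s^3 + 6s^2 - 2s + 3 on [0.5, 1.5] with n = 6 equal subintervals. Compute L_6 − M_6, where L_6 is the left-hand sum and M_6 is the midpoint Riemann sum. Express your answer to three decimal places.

L_6 ≈ 8.68056.
M_6 ≈ 9.97222.
L_6 − M_6 ≈ -1.292.

-1.292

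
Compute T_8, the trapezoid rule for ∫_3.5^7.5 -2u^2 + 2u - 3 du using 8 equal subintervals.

Δu = (7.5 − 3.5)/8 = 0.5.
f(3.5) = -20.5, f(4) = -27, f(4.5) = -34.5, f(5) = -43, f(5.5) = -52.5, f(6) = -63, f(6.5) = -74.5, f(7) = -87, f(7.5) = -100.5.
T_8 = (Δu/2)·[f(u_0) + 2f(u_1) + ... + 2f(u_{7}) + f(u_8)].
Sum = -221.

-221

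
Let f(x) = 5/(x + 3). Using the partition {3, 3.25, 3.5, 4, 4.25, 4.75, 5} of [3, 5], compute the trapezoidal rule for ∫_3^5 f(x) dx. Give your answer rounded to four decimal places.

1.4392

Subinterval widths: 0.25, 0.25, 0.5, 0.25, 0.5, 0.25.
f(3) = 5/6, f(3.25) = 0.8, f(3.5) = 10/13, f(4) = 5/7, f(4.25) = 20/29, f(4.75) = 20/31, f(5) = 0.625.
On each subinterval the trapezoid contributes (Δx_i/2)·[f(x_{i-1}) + f(x_i)].
Sum ≈ 1.4392.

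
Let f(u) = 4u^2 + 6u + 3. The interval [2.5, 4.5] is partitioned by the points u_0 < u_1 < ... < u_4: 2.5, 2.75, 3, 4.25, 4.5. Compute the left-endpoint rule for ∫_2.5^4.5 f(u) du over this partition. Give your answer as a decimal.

119.625

Subinterval widths: 0.25, 0.25, 1.25, 0.25.
Left endpoints: 2.5, 2.75, 3, 4.25.
f(2.5) = 43, f(2.75) = 49.75, f(3) = 57, f(4.25) = 100.75.
Sum = Σ Δu_i · f(u_i).
Sum = 119.625.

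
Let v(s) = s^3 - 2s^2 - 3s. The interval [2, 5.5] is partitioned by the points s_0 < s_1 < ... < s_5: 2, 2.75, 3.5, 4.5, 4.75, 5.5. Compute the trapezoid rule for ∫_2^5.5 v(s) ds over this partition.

83.32421875

Subinterval widths: 0.75, 0.75, 1, 0.25, 0.75.
v(2) = -6, v(2.75) = -2.578125, v(3.5) = 7.875, v(4.5) = 37.125, v(4.75) = 47.796875, v(5.5) = 89.375.
On each subinterval the trapezoid contributes (Δs_i/2)·[v(s_{i-1}) + v(s_i)].
Sum = 83.32421875.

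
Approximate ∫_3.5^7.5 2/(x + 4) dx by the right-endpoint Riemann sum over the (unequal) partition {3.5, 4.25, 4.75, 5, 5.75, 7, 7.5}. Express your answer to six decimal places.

Subinterval widths: 0.75, 0.5, 0.25, 0.75, 1.25, 0.5.
Right endpoints: 4.25, 4.75, 5, 5.75, 7, 7.5.
f(4.25) = 8/33, f(4.75) = 8/35, f(5) = 2/9, f(5.75) = 8/39, f(7) = 2/11, f(7.5) = 4/23.
Sum = Σ Δx_i · f(x_i).
Sum ≈ 0.819735.

0.819735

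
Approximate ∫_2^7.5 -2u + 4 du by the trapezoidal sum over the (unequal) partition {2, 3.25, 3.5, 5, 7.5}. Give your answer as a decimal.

Subinterval widths: 1.25, 0.25, 1.5, 2.5.
f(2) = 0, f(3.25) = -2.5, f(3.5) = -3, f(5) = -6, f(7.5) = -11.
On each subinterval the trapezoid contributes (Δu_i/2)·[f(u_{i-1}) + f(u_i)].
Sum = -30.25.

-30.25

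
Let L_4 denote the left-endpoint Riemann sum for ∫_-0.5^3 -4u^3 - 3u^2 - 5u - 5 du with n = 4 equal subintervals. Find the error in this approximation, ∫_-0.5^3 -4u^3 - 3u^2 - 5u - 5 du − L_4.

-58.5703125

Exact integral: ∫_-0.5^3 f(u) du = -147.4375.
L_4 = -88.8671875.
Error = -147.4375 − (-88.8671875) = -58.5703125.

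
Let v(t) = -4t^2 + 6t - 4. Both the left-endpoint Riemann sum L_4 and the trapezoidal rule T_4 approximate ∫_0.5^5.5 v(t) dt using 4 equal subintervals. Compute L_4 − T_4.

56.25

L_4 = -100.625.
T_4 = -156.875.
L_4 − T_4 = 56.25.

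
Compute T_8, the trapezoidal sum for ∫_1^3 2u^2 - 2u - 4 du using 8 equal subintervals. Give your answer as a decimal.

1.375

Δu = (3 − 1)/8 = 0.25.
f(1) = -4, f(1.25) = -3.375, f(1.5) = -2.5, f(1.75) = -1.375, f(2) = 0, f(2.25) = 1.625, f(2.5) = 3.5, f(2.75) = 5.625, f(3) = 8.
T_8 = (Δu/2)·[f(u_0) + 2f(u_1) + ... + 2f(u_{7}) + f(u_8)].
Sum = 1.375.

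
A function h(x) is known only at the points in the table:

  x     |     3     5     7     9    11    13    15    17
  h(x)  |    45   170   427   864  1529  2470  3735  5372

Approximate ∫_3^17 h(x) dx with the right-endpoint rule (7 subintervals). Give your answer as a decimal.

Δx = 2.
Sum = 2·[170 + 427 + 864 + 1529 + 2470 + 3735 + 5372] = 29134.

29134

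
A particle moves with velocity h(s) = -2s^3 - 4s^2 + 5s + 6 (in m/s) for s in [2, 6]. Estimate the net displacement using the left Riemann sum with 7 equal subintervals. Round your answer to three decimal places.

-669.714

Δs = (6 − 2)/7 = 4/7.
Left endpoints: 2, 18/7, 22/7, 26/7, 30/7, 34/7, 38/7.
h(2) = -16, h(18/7) = -14268/343, h(22/7) = -27400/343, h(26/7) = -45652/343, h(30/7) = -69792/343, h(34/7) = -100588/343, h(38/7) = -138808/343.
Sum = Δs · [h(2) + h(18/7) + h(22/7) + ...].
Sum ≈ -669.714.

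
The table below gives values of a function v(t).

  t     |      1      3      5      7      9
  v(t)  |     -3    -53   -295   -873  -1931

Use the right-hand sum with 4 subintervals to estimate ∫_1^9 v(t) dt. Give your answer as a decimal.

-6304

Δt = 2.
Sum = 2·[(-53) + (-295) + (-873) + (-1931)] = -6304.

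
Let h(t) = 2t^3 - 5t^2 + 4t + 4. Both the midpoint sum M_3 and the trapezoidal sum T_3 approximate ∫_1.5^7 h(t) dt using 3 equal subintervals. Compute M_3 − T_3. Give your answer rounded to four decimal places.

-94.7413

M_3 ≈ 715.846644.
T_3 ≈ 810.587963.
M_3 − T_3 ≈ -94.7413.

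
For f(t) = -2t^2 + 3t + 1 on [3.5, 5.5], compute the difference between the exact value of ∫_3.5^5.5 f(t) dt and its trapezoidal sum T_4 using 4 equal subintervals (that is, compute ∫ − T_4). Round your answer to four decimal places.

0.1667

Exact integral: ∫_3.5^5.5 f(t) dt ≈ -53.333333.
T_4 = -53.5.
Error ≈ -53.333333 − (-53.5) ≈ 0.1667.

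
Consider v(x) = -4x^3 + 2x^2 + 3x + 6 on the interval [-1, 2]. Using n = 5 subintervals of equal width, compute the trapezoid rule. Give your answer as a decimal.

Δx = (2 − (-1))/5 = 0.6.
v(-1) = 9, v(-0.4) = 5.376, v(0.2) = 6.648, v(0.8) = 7.632, v(1.4) = 3.144, v(2) = -12.
T_5 = (Δx/2)·[v(x_0) + 2v(x_1) + ... + 2v(x_{4}) + v(x_5)].
Sum = 12.78.

12.78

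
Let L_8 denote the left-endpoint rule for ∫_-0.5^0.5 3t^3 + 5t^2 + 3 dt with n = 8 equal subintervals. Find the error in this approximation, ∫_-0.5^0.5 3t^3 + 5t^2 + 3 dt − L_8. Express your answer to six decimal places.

0.033854

Exact integral: ∫_-0.5^0.5 f(t) dt ≈ 3.41666667.
L_8 = 3.3828125.
Error ≈ 3.41666667 − 3.3828125 ≈ 0.033854.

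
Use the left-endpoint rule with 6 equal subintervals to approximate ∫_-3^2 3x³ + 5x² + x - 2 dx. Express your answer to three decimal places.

Δx = (2 − (-3))/6 = 5/6.
Left endpoints: -3, -13/6, -4/3, -0.5, 1/3, 7/6.
f(-3) = -41, f(-13/6) = -269/24, f(-4/3) = -14/9, f(-0.5) = -1.625, f(1/3) = -1, f(7/6) = 773/72.
Sum = Δx · [f(-3) + f(-13/6) + f(-4/3) + ...].
Sum ≈ -38.044.

-38.044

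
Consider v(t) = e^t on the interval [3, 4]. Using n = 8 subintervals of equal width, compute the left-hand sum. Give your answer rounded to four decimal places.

Δt = (4 − 3)/8 = 0.125.
Left endpoints: 3, 3.125, 3.25, 3.375, 3.5, 3.625, 3.75, 3.875.
v(3) ≈ 20.0855, v(3.125) ≈ 22.7599, v(3.25) ≈ 25.7903, v(3.375) ≈ 29.2243, v(3.5) ≈ 33.1155, v(3.625) ≈ 37.5247, v(3.75) ≈ 42.5211, v(3.875) ≈ 48.1827.
Sum = Δt · [v(3) + v(3.125) + v(3.25) + ...].
Sum ≈ 32.4005.

32.4005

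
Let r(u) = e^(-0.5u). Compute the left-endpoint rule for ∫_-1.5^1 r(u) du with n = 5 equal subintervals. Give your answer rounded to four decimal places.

3.4143

Δu = (1 − (-1.5))/5 = 0.5.
Left endpoints: -1.5, -1, -0.5, 0, 0.5.
r(-1.5) ≈ 2.1170, r(-1) ≈ 1.6487, r(-0.5) ≈ 1.2840, r(0) ≈ 1.0000, r(0.5) ≈ 0.7788.
Sum = Δu · [r(-1.5) + r(-1) + r(-0.5) + r(0) + r(0.5)].
Sum ≈ 3.4143.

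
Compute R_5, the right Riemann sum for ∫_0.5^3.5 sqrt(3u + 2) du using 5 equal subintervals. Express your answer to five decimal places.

Δu = (3.5 − 0.5)/5 = 0.6.
Right endpoints: 1.1, 1.7, 2.3, 2.9, 3.5.
f(1.1) ≈ 2.30217, f(1.7) ≈ 2.66458, f(2.3) ≈ 2.98329, f(2.9) ≈ 3.27109, f(3.5) ≈ 3.53553.
Sum = Δu · [f(1.1) + f(1.7) + f(2.3) + f(2.9) + f(3.5)].
Sum ≈ 8.85400.

8.85400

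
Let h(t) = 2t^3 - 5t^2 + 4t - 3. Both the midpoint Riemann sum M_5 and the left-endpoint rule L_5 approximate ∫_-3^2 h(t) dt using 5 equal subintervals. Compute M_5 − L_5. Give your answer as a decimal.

M_5 = -112.5.
L_5 = -180.
M_5 − L_5 = 67.5.

67.5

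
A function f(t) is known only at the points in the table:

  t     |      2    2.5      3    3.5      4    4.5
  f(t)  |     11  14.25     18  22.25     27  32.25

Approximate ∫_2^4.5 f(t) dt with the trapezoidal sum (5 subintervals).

Δt = 0.5.
T_5 = (0.5/2)·[11 + 2·14.25 + 2·18 + 2·22.25 + 2·27 + 32.25] = 51.5625.

51.5625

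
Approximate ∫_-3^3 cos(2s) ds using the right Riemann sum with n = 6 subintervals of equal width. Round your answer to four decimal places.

-0.1794

Δs = (3 − (-3))/6 = 1.
Right endpoints: -2, -1, 0, 1, 2, 3.
f(-2) ≈ -0.6536, f(-1) ≈ -0.4161, f(0) ≈ 1.0000, f(1) ≈ -0.4161, f(2) ≈ -0.6536, f(3) ≈ 0.9602.
Sum = Δs · [f(-2) + f(-1) + f(0) + ...].
Sum ≈ -0.1794.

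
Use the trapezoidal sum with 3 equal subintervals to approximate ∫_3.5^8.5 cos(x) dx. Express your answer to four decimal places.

0.8700

Δx = (8.5 − 3.5)/3 = 5/3.
f(3.5) ≈ -0.9365, f(31/6) ≈ 0.4388, f(41/6) ≈ 0.8524, f(8.5) ≈ -0.6020.
T_3 = (Δx/2)·[f(x_0) + 2f(x_1) + 2f(x_2) + f(x_3)].
Sum ≈ 0.8700.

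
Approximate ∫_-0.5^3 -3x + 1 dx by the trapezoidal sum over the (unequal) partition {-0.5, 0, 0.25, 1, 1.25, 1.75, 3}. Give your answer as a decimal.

Subinterval widths: 0.5, 0.25, 0.75, 0.25, 0.5, 1.25.
f(-0.5) = 2.5, f(0) = 1, f(0.25) = 0.25, f(1) = -2, f(1.25) = -2.75, f(1.75) = -4.25, f(3) = -8.
On each subinterval the trapezoid contributes (Δx_i/2)·[f(x_{i-1}) + f(x_i)].
Sum = -9.625.

-9.625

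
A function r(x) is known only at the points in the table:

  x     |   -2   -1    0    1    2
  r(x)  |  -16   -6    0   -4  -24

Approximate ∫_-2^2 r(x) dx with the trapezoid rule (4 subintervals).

-30

Δx = 1.
T_4 = (1/2)·[(-16) + 2·(-6) + 2·0 + 2·(-4) + (-24)] = -30.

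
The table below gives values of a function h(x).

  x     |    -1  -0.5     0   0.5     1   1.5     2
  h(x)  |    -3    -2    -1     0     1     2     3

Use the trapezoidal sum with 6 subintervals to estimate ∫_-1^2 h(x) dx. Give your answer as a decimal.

Δx = 0.5.
T_6 = (0.5/2)·[(-3) + 2·(-2) + 2·(-1) + 2·0 + 2·1 + 2·2 + 3] = 0.

0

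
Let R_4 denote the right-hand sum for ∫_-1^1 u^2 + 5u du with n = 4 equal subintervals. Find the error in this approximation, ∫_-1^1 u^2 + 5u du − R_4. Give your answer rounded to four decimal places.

Exact integral: ∫_-1^1 f(u) du ≈ 0.666667.
R_4 = 3.25.
Error ≈ 0.666667 − 3.25 ≈ -2.5833.

-2.5833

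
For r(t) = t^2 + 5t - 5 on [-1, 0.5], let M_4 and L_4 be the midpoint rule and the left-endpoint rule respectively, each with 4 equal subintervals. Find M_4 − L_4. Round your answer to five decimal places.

M_4 ≈ -9.0175781.
L_4 = -10.23046875.
M_4 − L_4 ≈ 1.21289.

1.21289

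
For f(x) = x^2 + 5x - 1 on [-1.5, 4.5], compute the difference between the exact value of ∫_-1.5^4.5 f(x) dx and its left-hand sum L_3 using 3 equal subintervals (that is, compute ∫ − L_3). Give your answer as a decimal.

Exact integral: ∫_-1.5^4.5 f(x) dx = 70.5.
L_3 = 26.5.
Error = 70.5 − 26.5 = 44.

44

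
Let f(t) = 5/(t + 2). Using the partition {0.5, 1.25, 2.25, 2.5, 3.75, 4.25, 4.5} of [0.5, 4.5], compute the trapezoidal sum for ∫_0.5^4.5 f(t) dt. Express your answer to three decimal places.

Subinterval widths: 0.75, 1, 0.25, 1.25, 0.5, 0.25.
f(0.5) = 2, f(1.25) = 20/13, f(2.25) = 20/17, f(2.5) = 10/9, f(3.75) = 20/23, f(4.25) = 0.8, f(4.5) = 10/13.
On each subinterval the trapezoid contributes (Δt_i/2)·[f(t_{i-1}) + f(t_i)].
Sum ≈ 4.822.

4.822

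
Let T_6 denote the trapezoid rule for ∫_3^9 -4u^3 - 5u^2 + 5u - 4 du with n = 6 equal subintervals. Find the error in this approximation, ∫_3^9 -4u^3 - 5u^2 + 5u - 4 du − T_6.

Exact integral: ∫_3^9 f(u) du = -7494.
T_6 = -7571.
Error = -7494 − (-7571) = 77.

77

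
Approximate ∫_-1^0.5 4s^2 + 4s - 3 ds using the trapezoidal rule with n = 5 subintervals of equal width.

Δs = (0.5 − (-1))/5 = 0.3.
f(-1) = -3, f(-0.7) = -3.84, f(-0.4) = -3.96, f(-0.1) = -3.36, f(0.2) = -2.04, f(0.5) = 0.
T_5 = (Δs/2)·[f(s_0) + 2f(s_1) + ... + 2f(s_{4}) + f(s_5)].
Sum = -4.41.

-4.41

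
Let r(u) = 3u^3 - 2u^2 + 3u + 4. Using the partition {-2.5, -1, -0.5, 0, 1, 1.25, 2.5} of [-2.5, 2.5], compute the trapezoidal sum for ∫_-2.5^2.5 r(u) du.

Subinterval widths: 1.5, 0.5, 0.5, 1, 0.25, 1.25.
r(-2.5) = -62.875, r(-1) = -4, r(-0.5) = 1.625, r(0) = 4, r(1) = 8, r(1.25) = 10.484375, r(2.5) = 45.875.
On each subinterval the trapezoid contributes (Δu_i/2)·[r(u_{i-1}) + r(u_i)].
Sum = -5.80859375.

-5.80859375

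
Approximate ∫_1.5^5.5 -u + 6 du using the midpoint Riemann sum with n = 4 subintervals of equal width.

Δu = (5.5 − 1.5)/4 = 1.
Midpoints: 2, 3, 4, 5.
f(2) = 4, f(3) = 3, f(4) = 2, f(5) = 1.
Sum = Δu · [f(2) + f(3) + f(4) + f(5)].
Sum = 10.

10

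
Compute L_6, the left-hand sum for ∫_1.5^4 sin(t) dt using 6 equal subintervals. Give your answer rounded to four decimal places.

Δt = (4 − 1.5)/6 = 5/12.
Left endpoints: 1.5, 23/12, 7/3, 2.75, 19/6, 43/12.
f(1.5) ≈ 0.9975, f(23/12) ≈ 0.9408, f(7/3) ≈ 0.7231, f(2.75) ≈ 0.3817, f(19/6) ≈ -0.0251, f(43/12) ≈ -0.4275.
Sum = Δt · [f(1.5) + f(23/12) + f(7/3) + ...].
Sum ≈ 1.0793.

1.0793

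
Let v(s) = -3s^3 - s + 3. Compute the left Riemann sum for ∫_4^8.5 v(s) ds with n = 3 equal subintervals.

-2591.4375

Δs = (8.5 − 4)/3 = 1.5.
Left endpoints: 4, 5.5, 7.
v(4) = -193, v(5.5) = -501.625, v(7) = -1033.
Sum = Δs · [v(4) + v(5.5) + v(7)].
Sum = -2591.4375.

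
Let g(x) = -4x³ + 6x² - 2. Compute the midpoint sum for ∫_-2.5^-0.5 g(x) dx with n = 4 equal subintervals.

65

Δx = (-0.5 − (-2.5))/4 = 0.5.
Midpoints: -2.25, -1.75, -1.25, -0.75.
g(-2.25) = 73.9375, g(-1.75) = 37.8125, g(-1.25) = 15.1875, g(-0.75) = 3.0625.
Sum = Δx · [g(-2.25) + g(-1.75) + g(-1.25) + g(-0.75)].
Sum = 65.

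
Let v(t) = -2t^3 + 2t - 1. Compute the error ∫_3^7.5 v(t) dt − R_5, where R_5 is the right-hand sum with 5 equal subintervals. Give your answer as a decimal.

370.47375

Exact integral: ∫_3^7.5 v(t) dt = -1498.78125.
R_5 = -1869.255.
Error = -1498.78125 − (-1869.255) = 370.47375.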